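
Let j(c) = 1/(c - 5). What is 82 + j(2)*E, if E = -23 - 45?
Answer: 314/3 ≈ 104.67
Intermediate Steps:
j(c) = 1/(-5 + c)
E = -68
82 + j(2)*E = 82 - 68/(-5 + 2) = 82 - 68/(-3) = 82 - ⅓*(-68) = 82 + 68/3 = 314/3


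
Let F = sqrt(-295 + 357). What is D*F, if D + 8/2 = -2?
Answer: -6*sqrt(62) ≈ -47.244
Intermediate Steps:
D = -6 (D = -4 - 2 = -6)
F = sqrt(62) ≈ 7.8740
D*F = -6*sqrt(62)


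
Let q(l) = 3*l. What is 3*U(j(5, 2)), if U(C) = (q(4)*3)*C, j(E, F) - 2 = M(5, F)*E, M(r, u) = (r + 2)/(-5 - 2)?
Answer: -324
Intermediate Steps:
M(r, u) = -2/7 - r/7 (M(r, u) = (2 + r)/(-7) = (2 + r)*(-⅐) = -2/7 - r/7)
j(E, F) = 2 - E (j(E, F) = 2 + (-2/7 - ⅐*5)*E = 2 + (-2/7 - 5/7)*E = 2 - E)
U(C) = 36*C (U(C) = ((3*4)*3)*C = (12*3)*C = 36*C)
3*U(j(5, 2)) = 3*(36*(2 - 1*5)) = 3*(36*(2 - 5)) = 3*(36*(-3)) = 3*(-108) = -324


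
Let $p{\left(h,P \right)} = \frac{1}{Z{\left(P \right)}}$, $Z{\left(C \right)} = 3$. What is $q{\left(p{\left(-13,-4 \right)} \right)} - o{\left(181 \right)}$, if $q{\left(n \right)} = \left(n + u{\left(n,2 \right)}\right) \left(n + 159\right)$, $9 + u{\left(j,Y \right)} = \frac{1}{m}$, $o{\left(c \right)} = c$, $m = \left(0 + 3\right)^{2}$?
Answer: $- \frac{41693}{27} \approx -1544.2$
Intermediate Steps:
$m = 9$ ($m = 3^{2} = 9$)
$p{\left(h,P \right)} = \frac{1}{3}$
$u{\left(j,Y \right)} = - \frac{80}{9}$ ($u{\left(j,Y \right)} = -9 + \frac{1}{9} = - \frac{80}{9}$)
$q{\left(n \right)} = \left(159 + n\right) \left(- \frac{80}{9} + n\right)$ ($q{\left(n \right)} = \left(n - \frac{80}{9}\right) \left(n + 159\right) = \left(- \frac{80}{9} + n\right) \left(159 + n\right) = \left(159 + n\right) \left(- \frac{80}{9} + n\right)$)
$q{\left(p{\left(-13,-4 \right)} \right)} - o{\left(181 \right)} = \left(- \frac{4240}{3} + \left(\frac{1}{3}\right)^{2} + \frac{1351}{9} \cdot \frac{1}{3}\right) - 181 = \left(- \frac{4240}{3} + \frac{1}{9} + \frac{1351}{27}\right) - 181 = - \frac{36806}{27} - 181 = - \frac{41693}{27}$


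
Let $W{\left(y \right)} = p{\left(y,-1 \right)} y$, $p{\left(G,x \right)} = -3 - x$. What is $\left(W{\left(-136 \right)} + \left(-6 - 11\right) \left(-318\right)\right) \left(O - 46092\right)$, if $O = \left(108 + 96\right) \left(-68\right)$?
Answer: $-340475592$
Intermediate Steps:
$O = -13872$ ($O = 204 \left(-68\right) = -13872$)
$W{\left(y \right)} = - 2 y$ ($W{\left(y \right)} = \left(-3 - -1\right) y = \left(-3 + 1\right) y = - 2 y$)
$\left(W{\left(-136 \right)} + \left(-6 - 11\right) \left(-318\right)\right) \left(O - 46092\right) = \left(\left(-2\right) \left(-136\right) + \left(-6 - 11\right) \left(-318\right)\right) \left(-13872 - 46092\right) = \left(272 + \left(-6 - 11\right) \left(-318\right)\right) \left(-59964\right) = \left(272 - -5406\right) \left(-59964\right) = \left(272 + 5406\right) \left(-59964\right) = 5678 \left(-59964\right) = -340475592$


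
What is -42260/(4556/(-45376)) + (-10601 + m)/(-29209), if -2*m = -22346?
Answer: 14002719173452/33269051 ≈ 4.2089e+5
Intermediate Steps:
m = 11173 (m = -½*(-22346) = 11173)
-42260/(4556/(-45376)) + (-10601 + m)/(-29209) = -42260/(4556/(-45376)) + (-10601 + 11173)/(-29209) = -42260/(4556*(-1/45376)) + 572*(-1/29209) = -42260/(-1139/11344) - 572/29209 = -42260*(-11344/1139) - 572/29209 = 479397440/1139 - 572/29209 = 14002719173452/33269051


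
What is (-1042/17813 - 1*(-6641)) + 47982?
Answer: 972998457/17813 ≈ 54623.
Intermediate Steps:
(-1042/17813 - 1*(-6641)) + 47982 = (-1042*1/17813 + 6641) + 47982 = (-1042/17813 + 6641) + 47982 = 118295091/17813 + 47982 = 972998457/17813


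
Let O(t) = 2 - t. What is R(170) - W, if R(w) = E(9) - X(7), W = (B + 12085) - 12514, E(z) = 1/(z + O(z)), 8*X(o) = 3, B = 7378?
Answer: -55591/8 ≈ -6948.9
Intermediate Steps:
X(o) = 3/8 (X(o) = (1/8)*3 = 3/8)
E(z) = 1/2 (E(z) = 1/(z + (2 - z)) = 1/2)
W = 6949 (W = (7378 + 12085) - 12514 = 19463 - 12514 = 6949)
R(w) = 1/8 (R(w) = 1/2 - 1*3/8 = 1/2 - 3/8 = 1/8)
R(170) - W = 1/8 - 1*6949 = 1/8 - 6949 = -55591/8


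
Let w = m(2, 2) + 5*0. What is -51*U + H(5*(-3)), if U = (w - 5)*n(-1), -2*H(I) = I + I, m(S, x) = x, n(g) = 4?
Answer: 627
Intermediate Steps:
H(I) = -I (H(I) = -(I + I)/2 = -I)
w = 2 (w = 2 + 5*0 = 2 + 0 = 2)
U = -12 (U = (2 - 5)*4 = -3*4 = -12)
-51*U + H(5*(-3)) = -51*(-12) - 5*(-3) = 612 - 1*(-15) = 612 + 15 = 627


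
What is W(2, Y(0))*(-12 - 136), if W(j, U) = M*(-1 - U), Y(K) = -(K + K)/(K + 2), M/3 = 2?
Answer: 888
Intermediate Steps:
M = 6 (M = 3*2 = 6)
Y(K) = -2*K/(2 + K)
W(j, U) = -6 - 6*U (W(j, U) = 6*(-1 - U) = -6 - 6*U)
W(2, Y(0))*(-12 - 136) = (-6 - (-12)*0/(2 + 0))*(-12 - 136) = (-6 - (-12)*0/2)*(-148) = (-6 - 6*0)*(-148) = (-6 + 0)*(-148) = -6*(-148) = 888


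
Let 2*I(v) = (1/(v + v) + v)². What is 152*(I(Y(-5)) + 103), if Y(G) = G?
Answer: 440819/25 ≈ 17633.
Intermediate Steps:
I(v) = (v + 1/(2*v))²/2 (I(v) = (1/(v + v) + v)²/2 = (1/(2*v) + v)²/2 = (v + 1/(2*v))²/2)
152*(I(Y(-5)) + 103) = 152*((⅛)*(1 + 2*(-5)²)²/(-5)² + 103) = 152*((⅛)*(1/25)*(1 + 2*25)² + 103) = 152*((⅛)*(1/25)*(1 + 50)² + 103) = 152*((⅛)*(1/25)*51² + 103) = 152*((⅛)*(1/25)*2601 + 103) = 152*(2601/200 + 103) = 152*(23201/200) = 440819/25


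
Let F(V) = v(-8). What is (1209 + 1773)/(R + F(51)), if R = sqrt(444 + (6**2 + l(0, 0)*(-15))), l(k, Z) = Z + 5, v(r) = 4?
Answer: -11928/389 + 26838*sqrt(5)/389 ≈ 123.61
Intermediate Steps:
l(k, Z) = 5 + Z
F(V) = 4
R = 9*sqrt(5) (R = sqrt(444 + (6**2 + (5 + 0)*(-15))) = sqrt(444 + (36 + 5*(-15))) = sqrt(444 + (36 - 75)) = sqrt(444 - 39) = sqrt(405) = 9*sqrt(5) ≈ 20.125)
(1209 + 1773)/(R + F(51)) = (1209 + 1773)/(9*sqrt(5) + 4) = 2982/(4 + 9*sqrt(5))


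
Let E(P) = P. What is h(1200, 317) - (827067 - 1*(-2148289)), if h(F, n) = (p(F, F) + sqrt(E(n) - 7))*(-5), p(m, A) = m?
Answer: -2981356 - 5*sqrt(310) ≈ -2.9814e+6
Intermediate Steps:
h(F, n) = -5*F - 5*sqrt(-7 + n) (h(F, n) = (F + sqrt(n - 7))*(-5) = (F + sqrt(-7 + n))*(-5) = -5*F - 5*sqrt(-7 + n))
h(1200, 317) - (827067 - 1*(-2148289)) = (-5*1200 - 5*sqrt(-7 + 317)) - (827067 - 1*(-2148289)) = (-6000 - 5*sqrt(310)) - (827067 + 2148289) = (-6000 - 5*sqrt(310)) - 1*2975356 = (-6000 - 5*sqrt(310)) - 2975356 = -2981356 - 5*sqrt(310)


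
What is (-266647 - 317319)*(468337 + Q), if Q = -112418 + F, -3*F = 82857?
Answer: -191716037800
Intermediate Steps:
F = -27619 (F = -⅓*82857 = -27619)
Q = -140037 (Q = -112418 - 27619 = -140037)
(-266647 - 317319)*(468337 + Q) = (-266647 - 317319)*(468337 - 140037) = -583966*328300 = -191716037800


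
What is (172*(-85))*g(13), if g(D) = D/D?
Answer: -14620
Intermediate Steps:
g(D) = 1
(172*(-85))*g(13) = (172*(-85))*1 = -14620*1 = -14620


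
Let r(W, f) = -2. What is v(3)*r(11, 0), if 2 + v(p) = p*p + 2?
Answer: -18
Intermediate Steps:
v(p) = p² (v(p) = -2 + (p*p + 2) = -2 + (p² + 2) = -2 + (2 + p²) = p²)
v(3)*r(11, 0) = 3²*(-2) = 9*(-2) = -18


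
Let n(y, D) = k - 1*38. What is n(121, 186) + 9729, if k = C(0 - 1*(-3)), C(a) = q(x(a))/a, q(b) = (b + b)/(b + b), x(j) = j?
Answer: 29074/3 ≈ 9691.3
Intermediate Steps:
q(b) = 1 (q(b) = (2*b)/((2*b)) = (2*b)*(1/(2*b)) = 1)
C(a) = 1/a
k = ⅓ (k = 1/(0 - 1*(-3)) = 1/(0 + 3) = 1/3 = ⅓ ≈ 0.33333)
n(y, D) = -113/3 (n(y, D) = ⅓ - 1*38 = ⅓ - 38 = -113/3)
n(121, 186) + 9729 = -113/3 + 9729 = 29074/3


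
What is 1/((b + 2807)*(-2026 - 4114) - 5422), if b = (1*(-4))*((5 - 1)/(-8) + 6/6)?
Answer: -1/17228122 ≈ -5.8045e-8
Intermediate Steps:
b = -2 (b = -4*(4*(-⅛) + 6*(⅙)) = -4*(-½ + 1) = -4*½ = -2)
1/((b + 2807)*(-2026 - 4114) - 5422) = 1/((-2 + 2807)*(-2026 - 4114) - 5422) = 1/(2805*(-6140) - 5422) = 1/(-17222700 - 5422) = 1/(-17228122) = -1/17228122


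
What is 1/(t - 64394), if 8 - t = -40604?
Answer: -1/23782 ≈ -4.2049e-5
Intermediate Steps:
t = 40612 (t = 8 - 1*(-40604) = 8 + 40604 = 40612)
1/(t - 64394) = 1/(40612 - 64394) = 1/(-23782) = -1/23782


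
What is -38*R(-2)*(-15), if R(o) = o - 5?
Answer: -3990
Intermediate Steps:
R(o) = -5 + o
-38*R(-2)*(-15) = -38*(-5 - 2)*(-15) = -38*(-7)*(-15) = 266*(-15) = -3990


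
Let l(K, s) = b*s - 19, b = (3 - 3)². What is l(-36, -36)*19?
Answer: -361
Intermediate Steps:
b = 0 (b = 0² = 0)
l(K, s) = -19 (l(K, s) = 0*s - 19 = 0 - 19 = -19)
l(-36, -36)*19 = -19*19 = -361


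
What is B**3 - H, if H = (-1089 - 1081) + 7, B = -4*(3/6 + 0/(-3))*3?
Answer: 1947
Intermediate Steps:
B = -6 (B = -4*(3*(1/6) + 0*(-1/3))*3 = -4*(1/2 + 0)*3 = -4*1/2*3 = -2*3 = -6)
H = -2163 (H = -2170 + 7 = -2163)
B**3 - H = (-6)**3 - 1*(-2163) = -216 + 2163 = 1947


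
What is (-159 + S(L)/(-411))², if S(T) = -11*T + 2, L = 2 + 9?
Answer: 4254952900/168921 ≈ 25189.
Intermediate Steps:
L = 11
S(T) = 2 - 11*T
(-159 + S(L)/(-411))² = (-159 + (2 - 11*11)/(-411))² = (-159 + (2 - 121)*(-1/411))² = (-159 - 119*(-1/411))² = (-159 + 119/411)² = (-65230/411)² = 4254952900/168921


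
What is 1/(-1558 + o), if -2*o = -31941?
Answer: 2/28825 ≈ 6.9384e-5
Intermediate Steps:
o = 31941/2 (o = -1/2*(-31941) = 31941/2 ≈ 15971.)
1/(-1558 + o) = 1/(-1558 + 31941/2) = 1/(28825/2) = 2/28825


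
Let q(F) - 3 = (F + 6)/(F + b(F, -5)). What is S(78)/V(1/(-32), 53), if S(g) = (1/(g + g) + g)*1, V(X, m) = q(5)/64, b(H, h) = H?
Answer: 1947040/1599 ≈ 1217.7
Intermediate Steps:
q(F) = 3 + (6 + F)/(2*F) (q(F) = 3 + (F + 6)/(F + F) = 3 + (6 + F)/((2*F)) = 3 + (6 + F)*(1/(2*F)) = 3 + (6 + F)/(2*F))
V(X, m) = 41/640 (V(X, m) = (7/2 + 3/5)/64 = (7/2 + 3*(⅕))*(1/64) = (7/2 + ⅗)*(1/64) = (41/10)*(1/64) = 41/640)
S(g) = g + 1/(2*g) (S(g) = (1/(2*g) + g)*1 = (g + 1/(2*g))*1 = g + 1/(2*g))
S(78)/V(1/(-32), 53) = (78 + (½)/78)/(41/640) = (78 + (½)*(1/78))*(640/41) = (78 + 1/156)*(640/41) = (12169/156)*(640/41) = 1947040/1599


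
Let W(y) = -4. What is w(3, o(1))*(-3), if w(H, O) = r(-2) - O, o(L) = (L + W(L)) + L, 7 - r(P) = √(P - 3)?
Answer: -27 + 3*I*√5 ≈ -27.0 + 6.7082*I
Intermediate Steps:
r(P) = 7 - √(-3 + P) (r(P) = 7 - √(P - 3) = 7 - √(-3 + P))
o(L) = -4 + 2*L (o(L) = (L - 4) + L = (-4 + L) + L = -4 + 2*L)
w(H, O) = 7 - O - I*√5 (w(H, O) = (7 - √(-3 - 2)) - O = (7 - √(-5)) - O = (7 - I*√5) - O = 7 - O - I*√5)
w(3, o(1))*(-3) = (7 - (-4 + 2*1) - I*√5)*(-3) = (7 - (-4 + 2) - I*√5)*(-3) = (7 - 1*(-2) - I*√5)*(-3) = (7 + 2 - I*√5)*(-3) = (9 - I*√5)*(-3) = -27 + 3*I*√5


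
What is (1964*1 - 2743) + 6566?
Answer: 5787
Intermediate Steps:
(1964*1 - 2743) + 6566 = (1964 - 2743) + 6566 = -779 + 6566 = 5787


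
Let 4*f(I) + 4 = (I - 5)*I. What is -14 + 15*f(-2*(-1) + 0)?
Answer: -103/2 ≈ -51.500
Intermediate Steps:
f(I) = -1 + I*(-5 + I)/4 (f(I) = -1 + ((I - 5)*I)/4 = -1 + ((-5 + I)*I)/4 = -1 + (I*(-5 + I))/4 = -1 + I*(-5 + I)/4)
-14 + 15*f(-2*(-1) + 0) = -14 + 15*(-1 - 5*(-2*(-1) + 0)/4 + (-2*(-1) + 0)²/4) = -14 + 15*(-1 - 5*(2 + 0)/4 + (2 + 0)²/4) = -14 + 15*(-1 - 5/4*2 + (¼)*2²) = -14 + 15*(-1 - 5/2 + (¼)*4) = -14 + 15*(-1 - 5/2 + 1) = -14 + 15*(-5/2) = -14 - 75/2 = -103/2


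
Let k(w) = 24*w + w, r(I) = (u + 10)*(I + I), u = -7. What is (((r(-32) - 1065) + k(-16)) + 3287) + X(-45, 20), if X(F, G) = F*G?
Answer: 730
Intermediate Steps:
r(I) = 6*I (r(I) = (-7 + 10)*(I + I) = 3*(2*I) = 6*I)
k(w) = 25*w
(((r(-32) - 1065) + k(-16)) + 3287) + X(-45, 20) = (((6*(-32) - 1065) + 25*(-16)) + 3287) - 45*20 = (((-192 - 1065) - 400) + 3287) - 900 = ((-1257 - 400) + 3287) - 900 = (-1657 + 3287) - 900 = 1630 - 900 = 730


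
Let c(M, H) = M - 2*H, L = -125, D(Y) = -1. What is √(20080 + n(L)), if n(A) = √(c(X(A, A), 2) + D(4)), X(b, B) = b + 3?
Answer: √(20080 + I*√127) ≈ 141.7 + 0.0398*I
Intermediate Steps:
X(b, B) = 3 + b
n(A) = √(-2 + A) (n(A) = √(((3 + A) - 2*2) - 1) = √(((3 + A) - 4) - 1) = √((-1 + A) - 1) = √(-2 + A))
√(20080 + n(L)) = √(20080 + √(-2 - 125)) = √(20080 + √(-127)) = √(20080 + I*√127)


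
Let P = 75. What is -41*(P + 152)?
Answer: -9307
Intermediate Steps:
-41*(P + 152) = -41*(75 + 152) = -41*227 = -9307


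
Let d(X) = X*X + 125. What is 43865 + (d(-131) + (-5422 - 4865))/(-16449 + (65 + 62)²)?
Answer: 14029801/320 ≈ 43843.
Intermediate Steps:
d(X) = 125 + X² (d(X) = X² + 125 = 125 + X²)
43865 + (d(-131) + (-5422 - 4865))/(-16449 + (65 + 62)²) = 43865 + ((125 + (-131)²) + (-5422 - 4865))/(-16449 + (65 + 62)²) = 43865 + ((125 + 17161) - 10287)/(-16449 + 127²) = 43865 + (17286 - 10287)/(-16449 + 16129) = 43865 + 6999/(-320) = 43865 + 6999*(-1/320) = 43865 - 6999/320 = 14029801/320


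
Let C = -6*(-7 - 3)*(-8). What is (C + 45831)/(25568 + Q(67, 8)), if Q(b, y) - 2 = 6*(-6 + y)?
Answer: 45351/25582 ≈ 1.7728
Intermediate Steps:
Q(b, y) = -34 + 6*y (Q(b, y) = 2 + 6*(-6 + y) = 2 + (-36 + 6*y) = -34 + 6*y)
C = -480 (C = -6*(-10)*(-8) = 60*(-8) = -480)
(C + 45831)/(25568 + Q(67, 8)) = (-480 + 45831)/(25568 + (-34 + 6*8)) = 45351/(25568 + (-34 + 48)) = 45351/(25568 + 14) = 45351/25582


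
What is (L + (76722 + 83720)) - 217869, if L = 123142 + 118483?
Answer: 184198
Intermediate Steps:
L = 241625
(L + (76722 + 83720)) - 217869 = (241625 + (76722 + 83720)) - 217869 = (241625 + 160442) - 217869 = 402067 - 217869 = 184198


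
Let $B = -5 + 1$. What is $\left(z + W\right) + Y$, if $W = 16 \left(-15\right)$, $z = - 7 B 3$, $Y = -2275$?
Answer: $-2431$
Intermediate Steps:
$B = -4$
$z = 84$ ($z = \left(-7\right) \left(-4\right) 3 = 28 \cdot 3 = 84$)
$W = -240$
$\left(z + W\right) + Y = \left(84 - 240\right) - 2275 = -156 - 2275 = -2431$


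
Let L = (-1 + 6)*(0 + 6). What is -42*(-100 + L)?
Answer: 2940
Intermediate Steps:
L = 30 (L = 5*6 = 30)
-42*(-100 + L) = -42*(-100 + 30) = -42*(-70) = 2940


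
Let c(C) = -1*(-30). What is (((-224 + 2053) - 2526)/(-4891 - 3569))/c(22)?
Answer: 697/253800 ≈ 0.0027463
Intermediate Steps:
c(C) = 30
(((-224 + 2053) - 2526)/(-4891 - 3569))/c(22) = (((-224 + 2053) - 2526)/(-4891 - 3569))/30 = ((1829 - 2526)/(-8460))*(1/30) = -697*(-1/8460)*(1/30) = (697/8460)*(1/30) = 697/253800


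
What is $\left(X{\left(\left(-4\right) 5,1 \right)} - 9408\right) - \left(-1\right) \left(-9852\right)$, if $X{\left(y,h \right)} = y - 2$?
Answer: $-19282$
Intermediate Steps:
$X{\left(y,h \right)} = -2 + y$
$\left(X{\left(\left(-4\right) 5,1 \right)} - 9408\right) - \left(-1\right) \left(-9852\right) = \left(\left(-2 - 20\right) - 9408\right) - \left(-1\right) \left(-9852\right) = \left(\left(-2 - 20\right) - 9408\right) - 9852 = \left(-22 - 9408\right) - 9852 = -9430 - 9852 = -19282$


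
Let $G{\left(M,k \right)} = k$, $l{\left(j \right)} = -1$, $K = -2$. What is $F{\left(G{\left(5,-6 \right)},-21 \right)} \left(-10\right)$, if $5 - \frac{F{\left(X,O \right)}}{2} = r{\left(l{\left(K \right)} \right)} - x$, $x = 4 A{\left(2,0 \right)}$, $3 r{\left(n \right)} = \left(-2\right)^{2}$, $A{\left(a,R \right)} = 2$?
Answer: $- \frac{700}{3} \approx -233.33$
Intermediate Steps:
$r{\left(n \right)} = \frac{4}{3}$ ($r{\left(n \right)} = \frac{\left(-2\right)^{2}}{3} = \frac{1}{3} \cdot 4 = \frac{4}{3}$)
$x = 8$ ($x = 4 \cdot 2 = 8$)
$F{\left(X,O \right)} = \frac{70}{3}$ ($F{\left(X,O \right)} = 10 - 2 \left(\frac{4}{3} - 8\right) = 10 - - \frac{40}{3} = 10 + \frac{40}{3} = \frac{70}{3}$)
$F{\left(G{\left(5,-6 \right)},-21 \right)} \left(-10\right) = \frac{70}{3} \left(-10\right) = - \frac{700}{3}$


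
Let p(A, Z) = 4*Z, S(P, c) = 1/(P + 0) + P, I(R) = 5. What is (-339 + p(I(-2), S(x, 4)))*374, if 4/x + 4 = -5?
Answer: -1177352/9 ≈ -1.3082e+5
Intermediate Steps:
x = -4/9 (x = 4/(-4 - 5) = 4/(-9) = 4*(-⅑) = -4/9 ≈ -0.44444)
S(P, c) = P + 1/P (S(P, c) = 1/P + P = P + 1/P)
(-339 + p(I(-2), S(x, 4)))*374 = (-339 + 4*(-4/9 + 1/(-4/9)))*374 = (-339 + 4*(-4/9 - 9/4))*374 = (-339 + 4*(-97/36))*374 = (-339 - 97/9)*374 = -3148/9*374 = -1177352/9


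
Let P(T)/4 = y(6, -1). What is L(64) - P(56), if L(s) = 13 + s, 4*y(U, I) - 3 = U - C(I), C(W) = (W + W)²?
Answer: 72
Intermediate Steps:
C(W) = 4*W² (C(W) = (2*W)² = 4*W²)
y(U, I) = ¾ - I² + U/4 (y(U, I) = ¾ + (U - 4*I²)/4 = ¾ + (-I² + U/4) = ¾ - I² + U/4)
P(T) = 5 (P(T) = 4*(¾ - 1*(-1)² + (¼)*6) = 4*(¾ - 1*1 + 3/2) = 4*(¾ - 1 + 3/2) = 4*(5/4) = 5)
L(64) - P(56) = (13 + 64) - 1*5 = 77 - 5 = 72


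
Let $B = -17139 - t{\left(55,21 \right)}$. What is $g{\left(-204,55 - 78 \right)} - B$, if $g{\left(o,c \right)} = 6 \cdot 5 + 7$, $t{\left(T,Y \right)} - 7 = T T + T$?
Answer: $20263$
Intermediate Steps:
$t{\left(T,Y \right)} = 7 + T + T^{2}$ ($t{\left(T,Y \right)} = 7 + \left(T T + T\right) = 7 + \left(T^{2} + T\right) = 7 + \left(T + T^{2}\right) = 7 + T + T^{2}$)
$B = -20226$ ($B = -17139 - \left(7 + 55 + 55^{2}\right) = -17139 - \left(7 + 55 + 3025\right) = -17139 - 3087 = -20226$)
$g{\left(o,c \right)} = 37$ ($g{\left(o,c \right)} = 30 + 7 = 37$)
$g{\left(-204,55 - 78 \right)} - B = 37 - -20226 = 37 + 20226 = 20263$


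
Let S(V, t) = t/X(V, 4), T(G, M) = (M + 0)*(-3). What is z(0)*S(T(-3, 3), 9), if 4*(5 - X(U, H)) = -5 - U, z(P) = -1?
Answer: -9/4 ≈ -2.2500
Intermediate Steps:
X(U, H) = 25/4 + U/4 (X(U, H) = 5 - (-5 - U)/4 = 5 + (5/4 + U/4) = 25/4 + U/4)
T(G, M) = -3*M (T(G, M) = M*(-3) = -3*M)
S(V, t) = t/(25/4 + V/4)
z(0)*S(T(-3, 3), 9) = -4*9/(25 - 3*3) = -4*9/(25 - 9) = -4*9/16 = -1*9/4 = -9/4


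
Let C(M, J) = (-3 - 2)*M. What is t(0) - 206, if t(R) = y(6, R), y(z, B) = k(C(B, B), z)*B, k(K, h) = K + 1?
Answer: -206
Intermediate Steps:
C(M, J) = -5*M
k(K, h) = 1 + K
y(z, B) = B*(1 - 5*B) (y(z, B) = (1 - 5*B)*B = B*(1 - 5*B))
t(R) = R*(1 - 5*R)
t(0) - 206 = 0*(1 - 5*0) - 206 = 0*(1 + 0) - 206 = 0*1 - 206 = 0 - 206 = -206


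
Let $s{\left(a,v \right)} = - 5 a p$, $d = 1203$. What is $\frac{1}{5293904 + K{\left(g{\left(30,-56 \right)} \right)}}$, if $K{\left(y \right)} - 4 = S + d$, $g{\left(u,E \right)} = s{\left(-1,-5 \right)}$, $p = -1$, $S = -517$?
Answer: $\frac{1}{5294594} \approx 1.8887 \cdot 10^{-7}$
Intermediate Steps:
$s{\left(a,v \right)} = 5 a$ ($s{\left(a,v \right)} = - 5 a \left(-1\right) = 5 a$)
$g{\left(u,E \right)} = -5$ ($g{\left(u,E \right)} = 5 \left(-1\right) = -5$)
$K{\left(y \right)} = 690$ ($K{\left(y \right)} = 4 + \left(-517 + 1203\right) = 4 + 686 = 690$)
$\frac{1}{5293904 + K{\left(g{\left(30,-56 \right)} \right)}} = \frac{1}{5293904 + 690} = \frac{1}{5294594}$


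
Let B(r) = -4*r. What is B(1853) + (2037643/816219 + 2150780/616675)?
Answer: -745551546945811/100668370365 ≈ -7406.0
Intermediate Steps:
B(1853) + (2037643/816219 + 2150780/616675) = -4*1853 + (2037643/816219 + 2150780/616675) = -7412 + (2037643*(1/816219) + 2150780*(1/616675)) = -7412 + (2037643/816219 + 430156/123335) = -7412 + 602414199569/100668370365 = -745551546945811/100668370365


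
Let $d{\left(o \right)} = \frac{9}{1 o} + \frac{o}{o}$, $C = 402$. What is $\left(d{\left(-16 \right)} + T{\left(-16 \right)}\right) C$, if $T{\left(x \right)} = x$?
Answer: $- \frac{50049}{8} \approx -6256.1$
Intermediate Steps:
$d{\left(o \right)} = 1 + \frac{9}{o}$ ($d{\left(o \right)} = \frac{9}{o} + 1 = 1 + \frac{9}{o}$)
$\left(d{\left(-16 \right)} + T{\left(-16 \right)}\right) C = \left(\frac{9 - 16}{-16} - 16\right) 402 = \left(\left(- \frac{1}{16}\right) \left(-7\right) - 16\right) 402 = \left(\frac{7}{16} - 16\right) 402 = \left(- \frac{249}{16}\right) 402 = - \frac{50049}{8}$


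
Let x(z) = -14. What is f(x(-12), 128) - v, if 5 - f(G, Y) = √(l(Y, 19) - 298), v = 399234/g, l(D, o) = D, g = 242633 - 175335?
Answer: -124/133 - I*√170 ≈ -0.93233 - 13.038*I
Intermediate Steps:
g = 67298
v = 789/133 (v = 399234/67298 = 399234*(1/67298) = 789/133 ≈ 5.9323)
f(G, Y) = 5 - √(-298 + Y) (f(G, Y) = 5 - √(Y - 298) = 5 - √(-298 + Y))
f(x(-12), 128) - v = (5 - √(-298 + 128)) - 1*789/133 = (5 - √(-170)) - 789/133 = (5 - I*√170) - 789/133 = -124/133 - I*√170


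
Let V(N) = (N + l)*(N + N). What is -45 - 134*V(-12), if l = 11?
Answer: -3261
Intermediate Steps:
V(N) = 2*N*(11 + N) (V(N) = (N + 11)*(N + N) = (11 + N)*(2*N) = 2*N*(11 + N))
-45 - 134*V(-12) = -45 - 268*(-12)*(11 - 12) = -45 - 268*(-12)*(-1) = -45 - 134*24 = -45 - 3216 = -3261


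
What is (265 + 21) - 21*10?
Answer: 76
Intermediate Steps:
(265 + 21) - 21*10 = 286 - 210 = 76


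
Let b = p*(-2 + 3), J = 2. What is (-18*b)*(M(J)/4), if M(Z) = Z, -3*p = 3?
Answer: 9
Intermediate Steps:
p = -1 (p = -⅓*3 = -1)
b = -1 (b = -(-2 + 3) = -1*1 = -1)
(-18*b)*(M(J)/4) = (-18*(-1))*(2/4) = 18*(2*(¼)) = 18*(½) = 9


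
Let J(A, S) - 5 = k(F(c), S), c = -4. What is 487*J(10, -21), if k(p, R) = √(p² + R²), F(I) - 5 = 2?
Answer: 2435 + 3409*√10 ≈ 13215.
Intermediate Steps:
F(I) = 7 (F(I) = 5 + 2 = 7)
k(p, R) = √(R² + p²)
J(A, S) = 5 + √(49 + S²) (J(A, S) = 5 + √(S² + 7²) = 5 + √(S² + 49) = 5 + √(49 + S²))
487*J(10, -21) = 487*(5 + √(49 + (-21)²)) = 487*(5 + √(49 + 441)) = 487*(5 + √490) = 487*(5 + 7*√10) = 2435 + 3409*√10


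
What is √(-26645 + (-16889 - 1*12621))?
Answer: I*√56155 ≈ 236.97*I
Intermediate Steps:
√(-26645 + (-16889 - 1*12621)) = √(-26645 + (-16889 - 12621)) = √(-26645 - 29510) = √(-56155) = I*√56155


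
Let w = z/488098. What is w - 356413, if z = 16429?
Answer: -173964456045/488098 ≈ -3.5641e+5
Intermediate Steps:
w = 16429/488098 ≈ 0.033659
w - 356413 = 16429/488098 - 356413 = -173964456045/488098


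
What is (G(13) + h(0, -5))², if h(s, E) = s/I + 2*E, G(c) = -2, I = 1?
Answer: 144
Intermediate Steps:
h(s, E) = s + 2*E (h(s, E) = s/1 + 2*E = 1*s + 2*E = s + 2*E)
(G(13) + h(0, -5))² = (-2 + (0 + 2*(-5)))² = (-2 + (0 - 10))² = (-2 - 10)² = (-12)² = 144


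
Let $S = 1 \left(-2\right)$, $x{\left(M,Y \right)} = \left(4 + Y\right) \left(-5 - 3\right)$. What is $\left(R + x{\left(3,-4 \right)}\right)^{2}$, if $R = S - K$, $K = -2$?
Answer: $0$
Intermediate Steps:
$x{\left(M,Y \right)} = -32 - 8 Y$ ($x{\left(M,Y \right)} = \left(4 + Y\right) \left(-8\right) = -32 - 8 Y$)
$S = -2$
$R = 0$ ($R = -2 - -2 = -2 + 2 = 0$)
$\left(R + x{\left(3,-4 \right)}\right)^{2} = \left(0 - 0\right)^{2} = \left(0 + \left(-32 + 32\right)\right)^{2} = \left(0 + 0\right)^{2} = 0^{2} = 0$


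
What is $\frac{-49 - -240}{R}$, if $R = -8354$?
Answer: $- \frac{191}{8354} \approx -0.022863$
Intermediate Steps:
$\frac{-49 - -240}{R} = \frac{-49 - -240}{-8354} = \left(-49 + 240\right) \left(- \frac{1}{8354}\right) = 191 \left(- \frac{1}{8354}\right) = - \frac{191}{8354}$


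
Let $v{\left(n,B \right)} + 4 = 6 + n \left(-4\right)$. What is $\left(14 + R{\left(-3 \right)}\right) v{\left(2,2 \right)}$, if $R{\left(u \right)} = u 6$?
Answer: $24$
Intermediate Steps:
$R{\left(u \right)} = 6 u$
$v{\left(n,B \right)} = 2 - 4 n$ ($v{\left(n,B \right)} = -4 + \left(6 + n \left(-4\right)\right) = -4 - \left(-6 + 4 n\right) = 2 - 4 n$)
$\left(14 + R{\left(-3 \right)}\right) v{\left(2,2 \right)} = \left(14 + 6 \left(-3\right)\right) \left(2 - 8\right) = \left(14 - 18\right) \left(2 - 8\right) = \left(-4\right) \left(-6\right) = 24$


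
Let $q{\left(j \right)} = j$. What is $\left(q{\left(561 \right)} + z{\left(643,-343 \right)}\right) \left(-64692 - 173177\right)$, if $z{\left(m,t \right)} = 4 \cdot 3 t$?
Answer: $845624295$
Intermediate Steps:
$z{\left(m,t \right)} = 12 t$
$\left(q{\left(561 \right)} + z{\left(643,-343 \right)}\right) \left(-64692 - 173177\right) = \left(561 + 12 \left(-343\right)\right) \left(-64692 - 173177\right) = \left(561 - 4116\right) \left(-237869\right) = \left(-3555\right) \left(-237869\right) = 845624295$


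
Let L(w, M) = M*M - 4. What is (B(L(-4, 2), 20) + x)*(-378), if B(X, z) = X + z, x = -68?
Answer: 18144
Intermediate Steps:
L(w, M) = -4 + M² (L(w, M) = M² - 4 = -4 + M²)
(B(L(-4, 2), 20) + x)*(-378) = (((-4 + 2²) + 20) - 68)*(-378) = (((-4 + 4) + 20) - 68)*(-378) = ((0 + 20) - 68)*(-378) = (20 - 68)*(-378) = -48*(-378) = 18144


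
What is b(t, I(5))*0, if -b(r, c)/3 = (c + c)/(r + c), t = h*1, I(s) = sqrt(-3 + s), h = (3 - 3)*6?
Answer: 0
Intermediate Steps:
h = 0 (h = 0*6 = 0)
t = 0 (t = 0*1 = 0)
b(r, c) = -6*c/(c + r) (b(r, c) = -3*(c + c)/(r + c) = -3*2*c/(c + r) = -6*c/(c + r))
b(t, I(5))*0 = -6*sqrt(-3 + 5)/(sqrt(-3 + 5) + 0)*0 = -6*sqrt(2)/(sqrt(2) + 0)*0 = -6*sqrt(2)/(sqrt(2))*0 = -6*sqrt(2)*sqrt(2)/2*0 = -6*0 = 0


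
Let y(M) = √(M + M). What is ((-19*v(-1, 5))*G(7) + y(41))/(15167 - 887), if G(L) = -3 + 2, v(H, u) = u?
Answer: 19/2856 + √82/14280 ≈ 0.0072868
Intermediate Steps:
G(L) = -1
y(M) = √2*√M (y(M) = √(2*M) = √2*√M)
((-19*v(-1, 5))*G(7) + y(41))/(15167 - 887) = (-19*5*(-1) + √2*√41)/(15167 - 887) = (-95*(-1) + √82)/14280 = (95 + √82)*(1/14280) = 19/2856 + √82/14280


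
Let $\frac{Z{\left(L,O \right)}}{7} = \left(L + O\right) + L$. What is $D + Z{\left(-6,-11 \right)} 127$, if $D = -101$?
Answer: $-20548$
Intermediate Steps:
$Z{\left(L,O \right)} = 7 O + 14 L$ ($Z{\left(L,O \right)} = 7 \left(\left(L + O\right) + L\right) = 7 \left(O + 2 L\right) = 7 O + 14 L$)
$D + Z{\left(-6,-11 \right)} 127 = -101 + \left(7 \left(-11\right) + 14 \left(-6\right)\right) 127 = -101 + \left(-77 - 84\right) 127 = -101 - 20447 = -20548$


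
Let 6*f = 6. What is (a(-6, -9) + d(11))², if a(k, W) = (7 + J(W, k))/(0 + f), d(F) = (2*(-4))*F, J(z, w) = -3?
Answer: 7056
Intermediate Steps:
f = 1 (f = (⅙)*6 = 1)
d(F) = -8*F
a(k, W) = 4 (a(k, W) = (7 - 3)/(0 + 1) = 4/1 = 4*1 = 4)
(a(-6, -9) + d(11))² = (4 - 8*11)² = (4 - 88)² = (-84)² = 7056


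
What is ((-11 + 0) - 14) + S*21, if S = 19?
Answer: 374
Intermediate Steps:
((-11 + 0) - 14) + S*21 = ((-11 + 0) - 14) + 19*21 = (-11 - 14) + 399 = -25 + 399 = 374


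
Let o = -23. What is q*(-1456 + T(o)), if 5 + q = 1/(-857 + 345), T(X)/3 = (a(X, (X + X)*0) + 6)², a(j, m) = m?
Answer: 863057/128 ≈ 6742.6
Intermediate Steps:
T(X) = 108 (T(X) = 3*((X + X)*0 + 6)² = 3*((2*X)*0 + 6)² = 3*(0 + 6)² = 3*6² = 3*36 = 108)
q = -2561/512 (q = -5 + 1/(-857 + 345) = -5 + 1/(-512) = -5 - 1/512 = -2561/512 ≈ -5.0020)
q*(-1456 + T(o)) = -2561*(-1456 + 108)/512 = -2561/512*(-1348) = 863057/128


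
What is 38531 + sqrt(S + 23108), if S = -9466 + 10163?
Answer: 38531 + 69*sqrt(5) ≈ 38685.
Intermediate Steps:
S = 697
38531 + sqrt(S + 23108) = 38531 + sqrt(697 + 23108) = 38531 + sqrt(23805) = 38531 + 69*sqrt(5)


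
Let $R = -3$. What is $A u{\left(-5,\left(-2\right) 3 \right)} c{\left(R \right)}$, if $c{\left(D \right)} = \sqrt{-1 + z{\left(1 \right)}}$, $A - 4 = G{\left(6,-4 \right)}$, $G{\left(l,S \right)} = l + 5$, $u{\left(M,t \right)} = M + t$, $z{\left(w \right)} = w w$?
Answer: $0$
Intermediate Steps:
$z{\left(w \right)} = w^{2}$
$G{\left(l,S \right)} = 5 + l$
$A = 15$ ($A = 4 + \left(5 + 6\right) = 4 + 11 = 15$)
$c{\left(D \right)} = 0$ ($c{\left(D \right)} = \sqrt{-1 + 1^{2}} = \sqrt{-1 + 1} = \sqrt{0} = 0$)
$A u{\left(-5,\left(-2\right) 3 \right)} c{\left(R \right)} = 15 \left(-5 - 6\right) 0 = 15 \left(-11\right) 0 = \left(-165\right) 0 = 0$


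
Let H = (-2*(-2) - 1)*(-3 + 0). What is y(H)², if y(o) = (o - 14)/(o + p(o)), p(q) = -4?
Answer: 529/169 ≈ 3.1302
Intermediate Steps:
H = -9 (H = (4 - 1)*(-3) = 3*(-3) = -9)
y(o) = (-14 + o)/(-4 + o) (y(o) = (o - 14)/(o - 4) = (-14 + o)/(-4 + o))
y(H)² = ((-14 - 9)/(-4 - 9))² = (-23/(-13))² = (-1/13*(-23))² = (23/13)² = 529/169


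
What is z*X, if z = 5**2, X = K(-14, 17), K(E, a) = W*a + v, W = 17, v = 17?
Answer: 7650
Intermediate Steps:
K(E, a) = 17 + 17*a (K(E, a) = 17*a + 17 = 17 + 17*a)
X = 306 (X = 17 + 17*17 = 17 + 289 = 306)
z = 25
z*X = 25*306 = 7650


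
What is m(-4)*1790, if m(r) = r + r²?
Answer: 21480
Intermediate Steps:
m(-4)*1790 = -4*(1 - 4)*1790 = -4*(-3)*1790 = 12*1790 = 21480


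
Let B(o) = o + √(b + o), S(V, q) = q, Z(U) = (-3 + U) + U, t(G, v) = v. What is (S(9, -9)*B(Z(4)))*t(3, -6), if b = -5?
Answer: 270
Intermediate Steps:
Z(U) = -3 + 2*U
B(o) = o + √(-5 + o)
(S(9, -9)*B(Z(4)))*t(3, -6) = -9*((-3 + 2*4) + √(-5 + (-3 + 2*4)))*(-6) = -9*((-3 + 8) + √(-5 + (-3 + 8)))*(-6) = -9*(5 + √(-5 + 5))*(-6) = -9*(5 + √0)*(-6) = -9*(5 + 0)*(-6) = -9*5*(-6) = -45*(-6) = 270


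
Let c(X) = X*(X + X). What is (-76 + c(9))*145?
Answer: 12470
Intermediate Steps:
c(X) = 2*X**2 (c(X) = X*(2*X) = 2*X**2)
(-76 + c(9))*145 = (-76 + 2*9**2)*145 = (-76 + 2*81)*145 = (-76 + 162)*145 = 86*145 = 12470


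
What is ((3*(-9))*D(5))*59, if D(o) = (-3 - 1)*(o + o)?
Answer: 63720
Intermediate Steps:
D(o) = -8*o
((3*(-9))*D(5))*59 = ((3*(-9))*(-8*5))*59 = -27*(-40)*59 = 1080*59 = 63720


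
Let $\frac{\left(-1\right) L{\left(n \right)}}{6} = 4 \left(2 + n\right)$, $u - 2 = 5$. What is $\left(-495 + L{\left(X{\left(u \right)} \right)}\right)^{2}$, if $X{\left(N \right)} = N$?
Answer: $505521$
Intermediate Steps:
$u = 7$ ($u = 2 + 5 = 7$)
$L{\left(n \right)} = -48 - 24 n$ ($L{\left(n \right)} = - 6 \cdot 4 \left(2 + n\right) = - 6 \left(8 + 4 n\right) = -48 - 24 n$)
$\left(-495 + L{\left(X{\left(u \right)} \right)}\right)^{2} = \left(-495 - 216\right)^{2} = \left(-711\right)^{2} = 505521$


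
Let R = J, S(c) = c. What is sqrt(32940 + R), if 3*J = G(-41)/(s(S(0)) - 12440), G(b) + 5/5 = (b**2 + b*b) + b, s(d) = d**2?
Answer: sqrt(28673830221)/933 ≈ 181.49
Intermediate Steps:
G(b) = -1 + b + 2*b**2 (G(b) = -1 + ((b**2 + b*b) + b) = -1 + ((b**2 + b**2) + b) = -1 + (2*b**2 + b) = -1 + (b + 2*b**2) = -1 + b + 2*b**2)
J = -83/933 (J = ((-1 - 41 + 2*(-41)**2)/(0**2 - 12440))/3 = ((-1 - 41 + 2*1681)/(0 - 12440))/3 = ((-1 - 41 + 3362)/(-12440))/3 = (3320*(-1/12440))/3 = (1/3)*(-83/311) = -83/933 ≈ -0.088960)
R = -83/933 ≈ -0.088960
sqrt(32940 + R) = sqrt(32940 - 83/933) = sqrt(30732937/933) = sqrt(28673830221)/933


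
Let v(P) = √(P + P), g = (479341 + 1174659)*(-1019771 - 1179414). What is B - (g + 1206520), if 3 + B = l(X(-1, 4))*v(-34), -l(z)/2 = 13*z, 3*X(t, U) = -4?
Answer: 3637450783477 + 208*I*√17/3 ≈ 3.6375e+12 + 285.87*I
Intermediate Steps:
X(t, U) = -4/3 (X(t, U) = (⅓)*(-4) = -4/3)
l(z) = -26*z
g = -3637451990000 (g = 1654000*(-2199185) = -3637451990000)
v(P) = √2*√P (v(P) = √(2*P) = √2*√P)
B = -3 + 208*I*√17/3 (B = -3 + (-26*(-4/3))*(√2*√(-34)) = -3 + 104*(√2*(I*√34))/3 = -3 + 104*(2*I*√17)/3 = -3 + 208*I*√17/3 ≈ -3.0 + 285.87*I)
B - (g + 1206520) = (-3 + 208*I*√17/3) - (-3637451990000 + 1206520) = (-3 + 208*I*√17/3) - 1*(-3637450783480) = (-3 + 208*I*√17/3) + 3637450783480 = 3637450783477 + 208*I*√17/3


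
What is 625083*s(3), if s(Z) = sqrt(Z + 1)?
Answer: 1250166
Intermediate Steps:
s(Z) = sqrt(1 + Z)
625083*s(3) = 625083*sqrt(1 + 3) = 625083*sqrt(4) = 625083*2 = 1250166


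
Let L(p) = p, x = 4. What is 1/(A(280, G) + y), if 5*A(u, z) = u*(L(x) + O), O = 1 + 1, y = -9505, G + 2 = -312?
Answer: -1/9169 ≈ -0.00010906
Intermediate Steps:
G = -314 (G = -2 - 312 = -314)
O = 2
A(u, z) = 6*u/5 (A(u, z) = (u*(4 + 2))/5 = (u*6)/5 = (6*u)/5 = 6*u/5)
1/(A(280, G) + y) = 1/((6/5)*280 - 9505) = 1/(336 - 9505) = 1/(-9169) = -1/9169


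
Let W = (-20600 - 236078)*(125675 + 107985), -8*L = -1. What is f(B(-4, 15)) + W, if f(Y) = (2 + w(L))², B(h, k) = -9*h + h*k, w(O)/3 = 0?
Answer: -59975381476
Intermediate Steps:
L = ⅛ (L = -⅛*(-1) = ⅛ ≈ 0.12500)
w(O) = 0 (w(O) = 3*0 = 0)
W = -59975381480 (W = -256678*233660 = -59975381480)
f(Y) = 4 (f(Y) = (2 + 0)² = 2² = 4)
f(B(-4, 15)) + W = 4 - 59975381480 = -59975381476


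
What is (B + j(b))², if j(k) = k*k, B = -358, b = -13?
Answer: 35721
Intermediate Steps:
j(k) = k²
(B + j(b))² = (-358 + (-13)²)² = (-358 + 169)² = (-189)² = 35721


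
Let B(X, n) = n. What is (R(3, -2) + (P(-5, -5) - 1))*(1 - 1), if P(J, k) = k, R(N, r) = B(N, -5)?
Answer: 0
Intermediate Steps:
R(N, r) = -5
(R(3, -2) + (P(-5, -5) - 1))*(1 - 1) = (-5 + (-5 - 1))*(1 - 1) = (-5 - 6)*0 = -11*0 = 0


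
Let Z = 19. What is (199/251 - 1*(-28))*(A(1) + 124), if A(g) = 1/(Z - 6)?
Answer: 11657151/3263 ≈ 3572.5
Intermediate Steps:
A(g) = 1/13 (A(g) = 1/(19 - 6) = 1/13)
(199/251 - 1*(-28))*(A(1) + 124) = (199/251 - 1*(-28))*(1/13 + 124) = (199*(1/251) + 28)*(1613/13) = (199/251 + 28)*(1613/13) = (7227/251)*(1613/13) = 11657151/3263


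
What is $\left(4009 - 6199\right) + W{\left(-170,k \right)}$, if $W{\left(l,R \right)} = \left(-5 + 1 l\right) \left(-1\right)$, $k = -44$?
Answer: $-2015$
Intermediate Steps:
$W{\left(l,R \right)} = 5 - l$ ($W{\left(l,R \right)} = \left(-5 + l\right) \left(-1\right) = 5 - l$)
$\left(4009 - 6199\right) + W{\left(-170,k \right)} = \left(4009 - 6199\right) + \left(5 - -170\right) = -2190 + \left(5 + 170\right) = -2190 + 175 = -2015$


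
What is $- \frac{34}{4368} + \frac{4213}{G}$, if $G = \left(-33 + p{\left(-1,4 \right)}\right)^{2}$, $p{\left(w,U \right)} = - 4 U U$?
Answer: $\frac{9041239}{20549256} \approx 0.43998$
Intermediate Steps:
$p{\left(w,U \right)} = - 4 U^{2}$
$G = 9409$ ($G = \left(-33 - 4 \cdot 4^{2}\right)^{2} = \left(-33 - 64\right)^{2} = \left(-97\right)^{2} = 9409$)
$- \frac{34}{4368} + \frac{4213}{G} = - \frac{34}{4368} + \frac{4213}{9409} = \left(-34\right) \frac{1}{4368} + 4213 \cdot \frac{1}{9409} = - \frac{17}{2184} + \frac{4213}{9409} = \frac{9041239}{20549256}$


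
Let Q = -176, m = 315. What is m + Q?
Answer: 139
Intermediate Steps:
m + Q = 315 - 176 = 139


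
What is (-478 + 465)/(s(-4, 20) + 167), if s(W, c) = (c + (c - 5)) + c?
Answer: -13/222 ≈ -0.058559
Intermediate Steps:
s(W, c) = -5 + 3*c (s(W, c) = (c + (-5 + c)) + c = (-5 + 2*c) + c = -5 + 3*c)
(-478 + 465)/(s(-4, 20) + 167) = (-478 + 465)/((-5 + 3*20) + 167) = -13/((-5 + 60) + 167) = -13/(55 + 167) = -13/222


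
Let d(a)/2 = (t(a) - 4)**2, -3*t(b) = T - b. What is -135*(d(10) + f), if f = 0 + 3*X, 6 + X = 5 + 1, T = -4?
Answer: -120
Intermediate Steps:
t(b) = 4/3 + b/3 (t(b) = -(-4 - b)/3 = 4/3 + b/3)
X = 0 (X = -6 + (5 + 1) = -6 + 6 = 0)
f = 0 (f = 0 + 3*0 = 0 + 0 = 0)
d(a) = 2*(-8/3 + a/3)**2 (d(a) = 2*((4/3 + a/3) - 4)**2 = 2*(-8/3 + a/3)**2)
-135*(d(10) + f) = -135*(2*(-8 + 10)**2/9 + 0) = -135*((2/9)*2**2 + 0) = -135*((2/9)*4 + 0) = -135*(8/9 + 0) = -135*8/9 = -120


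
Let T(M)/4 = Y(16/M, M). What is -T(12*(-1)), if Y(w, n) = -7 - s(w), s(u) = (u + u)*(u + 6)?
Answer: -196/9 ≈ -21.778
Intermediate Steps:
s(u) = 2*u*(6 + u) (s(u) = (2*u)*(6 + u) = 2*u*(6 + u))
Y(w, n) = -7 - 2*w*(6 + w)
T(M) = -28 - 128*(6 + 16/M)/M (T(M) = 4*(-7 - 2*16/M*(6 + 16/M)) = 4*(-7 - 32*(6 + 16/M)/M) = -28 - 128*(6 + 16/M)/M)
-T(12*(-1)) = -(-28 - 2048/(12*(-1))**2 - 768/(12*(-1))) = -(-28 - 2048/(-12)**2 - 768/(-12)) = -(-28 - 2048*1/144 - 768*(-1/12)) = -(-28 - 128/9 + 64) = -1*196/9 = -196/9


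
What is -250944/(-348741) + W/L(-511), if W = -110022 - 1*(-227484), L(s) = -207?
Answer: -505084814/891227 ≈ -566.73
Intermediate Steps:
W = 117462 (W = -110022 + 227484 = 117462)
-250944/(-348741) + W/L(-511) = -250944/(-348741) + 117462/(-207) = -250944*(-1/348741) + 117462*(-1/207) = 83648/116247 - 39154/69 = -505084814/891227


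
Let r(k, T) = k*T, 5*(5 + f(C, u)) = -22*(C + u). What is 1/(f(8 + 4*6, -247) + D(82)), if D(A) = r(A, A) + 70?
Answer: 1/7735 ≈ 0.00012928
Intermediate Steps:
f(C, u) = -5 - 22*C/5 - 22*u/5 (f(C, u) = -5 + (-22*(C + u))/5 = -5 + (-22*C - 22*u)/5 = -5 + (-22*C/5 - 22*u/5) = -5 - 22*C/5 - 22*u/5)
r(k, T) = T*k
D(A) = 70 + A**2 (D(A) = A*A + 70 = A**2 + 70 = 70 + A**2)
1/(f(8 + 4*6, -247) + D(82)) = 1/((-5 - 22*(8 + 4*6)/5 - 22/5*(-247)) + (70 + 82**2)) = 1/((-5 - 22*(8 + 24)/5 + 5434/5) + (70 + 6724)) = 1/((-5 - 22/5*32 + 5434/5) + 6794) = 1/((-5 - 704/5 + 5434/5) + 6794) = 1/(941 + 6794) = 1/7735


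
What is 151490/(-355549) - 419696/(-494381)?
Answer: 74328715414/175776670169 ≈ 0.42286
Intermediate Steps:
151490/(-355549) - 419696/(-494381) = 151490*(-1/355549) - 419696*(-1/494381) = -151490/355549 + 419696/494381 = 74328715414/175776670169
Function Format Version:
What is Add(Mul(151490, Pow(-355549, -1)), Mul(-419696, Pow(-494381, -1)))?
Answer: Rational(74328715414, 175776670169) ≈ 0.42286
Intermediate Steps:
Add(Mul(151490, Pow(-355549, -1)), Mul(-419696, Pow(-494381, -1))) = Add(Mul(151490, Rational(-1, 355549)), Mul(-419696, Rational(-1, 494381))) = Add(Rational(-151490, 355549), Rational(419696, 494381)) = Rational(74328715414, 175776670169)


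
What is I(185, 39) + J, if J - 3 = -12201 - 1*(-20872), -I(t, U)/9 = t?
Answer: 7009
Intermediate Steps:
I(t, U) = -9*t
J = 8674 (J = 3 + (-12201 - 1*(-20872)) = 3 + (-12201 + 20872) = 3 + 8671 = 8674)
I(185, 39) + J = -9*185 + 8674 = -1665 + 8674 = 7009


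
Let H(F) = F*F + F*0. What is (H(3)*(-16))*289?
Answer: -41616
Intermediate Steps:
H(F) = F² (H(F) = F² + 0 = F²)
(H(3)*(-16))*289 = (3²*(-16))*289 = (9*(-16))*289 = -144*289 = -41616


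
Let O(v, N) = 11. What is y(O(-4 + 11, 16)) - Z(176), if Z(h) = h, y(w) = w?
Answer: -165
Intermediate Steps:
y(O(-4 + 11, 16)) - Z(176) = 11 - 1*176 = 11 - 176 = -165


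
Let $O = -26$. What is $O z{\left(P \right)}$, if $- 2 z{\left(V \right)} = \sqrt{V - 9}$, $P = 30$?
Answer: $13 \sqrt{21} \approx 59.573$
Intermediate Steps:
$z{\left(V \right)} = - \frac{\sqrt{-9 + V}}{2}$ ($z{\left(V \right)} = - \frac{\sqrt{V - 9}}{2} = - \frac{\sqrt{-9 + V}}{2}$)
$O z{\left(P \right)} = - 26 \left(- \frac{\sqrt{-9 + 30}}{2}\right) = - 26 \left(- \frac{\sqrt{21}}{2}\right) = 13 \sqrt{21}$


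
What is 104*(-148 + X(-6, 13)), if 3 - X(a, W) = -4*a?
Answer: -17576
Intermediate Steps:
X(a, W) = 3 + 4*a (X(a, W) = 3 - (-4)*a = 3 + 4*a)
104*(-148 + X(-6, 13)) = 104*(-148 + (3 + 4*(-6))) = 104*(-148 + (3 - 24)) = 104*(-148 - 21) = 104*(-169) = -17576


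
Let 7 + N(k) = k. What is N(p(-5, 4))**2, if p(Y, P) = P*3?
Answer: 25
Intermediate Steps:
p(Y, P) = 3*P
N(k) = -7 + k
N(p(-5, 4))**2 = (-7 + 3*4)**2 = (-7 + 12)**2 = 5**2 = 25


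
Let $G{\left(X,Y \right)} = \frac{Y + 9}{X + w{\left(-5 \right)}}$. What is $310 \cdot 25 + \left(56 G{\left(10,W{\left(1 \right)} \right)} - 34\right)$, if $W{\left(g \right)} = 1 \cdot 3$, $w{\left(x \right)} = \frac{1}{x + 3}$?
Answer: $\frac{147948}{19} \approx 7786.7$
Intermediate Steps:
$w{\left(x \right)} = \frac{1}{3 + x}$
$W{\left(g \right)} = 3$
$G{\left(X,Y \right)} = \frac{9 + Y}{- \frac{1}{2} + X}$ ($G{\left(X,Y \right)} = \frac{Y + 9}{X + \frac{1}{3 - 5}} = \frac{9 + Y}{X + \frac{1}{-2}} = \frac{9 + Y}{X - \frac{1}{2}} = \frac{9 + Y}{- \frac{1}{2} + X}$)
$310 \cdot 25 + \left(56 G{\left(10,W{\left(1 \right)} \right)} - 34\right) = 310 \cdot 25 - \left(34 - 56 \frac{2 \left(9 + 3\right)}{-1 + 2 \cdot 10}\right) = 7750 - \left(34 - 56 \cdot 2 \frac{1}{-1 + 20} \cdot 12\right) = 7750 - \left(34 - 56 \cdot 2 \cdot \frac{1}{19} \cdot 12\right) = 7750 + \left(56 \cdot \frac{24}{19} - 34\right) = 7750 + \left(\frac{1344}{19} - 34\right) = 7750 + \frac{698}{19} = \frac{147948}{19}$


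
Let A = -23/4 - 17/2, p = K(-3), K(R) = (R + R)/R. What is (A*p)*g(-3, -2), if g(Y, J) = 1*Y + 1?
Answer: 57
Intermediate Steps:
K(R) = 2 (K(R) = (2*R)/R = 2)
p = 2
g(Y, J) = 1 + Y (g(Y, J) = Y + 1 = 1 + Y)
A = -57/4 (A = -23*¼ - 17*½ = -23/4 - 17/2 = -57/4 ≈ -14.250)
(A*p)*g(-3, -2) = (-57/4*2)*(1 - 3) = -57/2*(-2) = 57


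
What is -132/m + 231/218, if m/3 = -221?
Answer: 60643/48178 ≈ 1.2587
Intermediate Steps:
m = -663 (m = 3*(-221) = -663)
-132/m + 231/218 = -132/(-663) + 231/218 = -132*(-1/663) + 231*(1/218) = 44/221 + 231/218 = 60643/48178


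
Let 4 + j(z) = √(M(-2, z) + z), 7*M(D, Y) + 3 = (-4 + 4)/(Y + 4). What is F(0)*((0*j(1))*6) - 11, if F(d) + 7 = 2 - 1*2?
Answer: -11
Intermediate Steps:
F(d) = -7 (F(d) = -7 + (2 - 1*2) = -7 + (2 - 2) = -7 + 0 = -7)
M(D, Y) = -3/7 (M(D, Y) = -3/7 + ((-4 + 4)/(Y + 4))/7 = -3/7 + (0/(4 + Y))/7 = -3/7 + (⅐)*0 = -3/7 + 0 = -3/7)
j(z) = -4 + √(-3/7 + z)
F(0)*((0*j(1))*6) - 11 = -7*0*(-4 + √(-21 + 49*1)/7)*6 - 11 = -7*0*(-4 + √(-21 + 49)/7)*6 - 11 = -7*0*(-4 + √28/7)*6 - 11 = -7*0*(-4 + (2*√7)/7)*6 - 11 = -7*0*(-4 + 2*√7/7)*6 - 11 = -0*6 - 11 = -7*0 - 11 = 0 - 11 = -11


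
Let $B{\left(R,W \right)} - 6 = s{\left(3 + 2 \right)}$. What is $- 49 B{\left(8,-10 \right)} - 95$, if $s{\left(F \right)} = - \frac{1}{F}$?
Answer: $- \frac{1896}{5} \approx -379.2$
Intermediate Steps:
$B{\left(R,W \right)} = \frac{29}{5}$ ($B{\left(R,W \right)} = 6 - \frac{1}{3 + 2} = 6 - \frac{1}{5} = \frac{29}{5}$)
$- 49 B{\left(8,-10 \right)} - 95 = \left(-49\right) \frac{29}{5} - 95 = - \frac{1421}{5} - 95 = - \frac{1896}{5}$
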